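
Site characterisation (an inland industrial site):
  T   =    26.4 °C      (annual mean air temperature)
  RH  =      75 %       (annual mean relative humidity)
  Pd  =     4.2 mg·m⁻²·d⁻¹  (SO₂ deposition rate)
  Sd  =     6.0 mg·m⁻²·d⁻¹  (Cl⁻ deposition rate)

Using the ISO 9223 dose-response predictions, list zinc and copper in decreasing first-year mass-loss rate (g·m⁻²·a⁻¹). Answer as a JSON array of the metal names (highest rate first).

["copper", "zinc"]

zinc: T>10 °C ⇒ hinge -0.071·(26.4−10) = -1.1644
  Pd branch = 0.0129·Pd^0.44·e^(0.046·RH+f) = 0.2385 μm/a
  Cl⁻ term: 0.0175·6.0^0.57·exp(0.008·75+0.085·26.4) = 0.8351
  r_corr = 0.2385 + 0.8351 = 1.074 μm/a
  mass loss = 1.074 μm/a × 7.14 g/cm³ = 7.665 g·m⁻²·a⁻¹
copper: T>10 °C ⇒ hinge -0.080·(26.4−10) = -1.3120
  Pd branch = 0.0053·Pd^0.26·e^(0.059·RH+f) = 0.1731 μm/a
  Cl⁻ term: 0.01025·6.0^0.27·exp(0.036·75+0.049·26.4) = 0.902
  sum: 0.1731 + 0.902 → r_corr = 1.075 μm/a
  mass loss = 1.075 μm/a × 8.96 g/cm³ = 9.633 g·m⁻²·a⁻¹
Ordering by g·m⁻²·a⁻¹: copper (9.63) > zinc (7.67)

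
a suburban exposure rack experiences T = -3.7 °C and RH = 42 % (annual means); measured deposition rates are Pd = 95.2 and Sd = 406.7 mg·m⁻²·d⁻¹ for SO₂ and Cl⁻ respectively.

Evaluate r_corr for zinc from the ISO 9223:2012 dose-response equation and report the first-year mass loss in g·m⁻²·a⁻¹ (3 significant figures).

zinc: f(T) = +0.038·(T−10) [T≤10 °C] = -0.5206
  SO₂ term: 0.0129·95.2^0.44·exp(0.046·42-0.5206) = 0.3928
  Sd branch = 0.0175·Sd^0.57·e^(0.008·RH+0.085·T) = 0.5491 μm/a
  sum: 0.3928 + 0.5491 → r_corr = 0.9419 μm/a
Convert to mass loss: 0.9419 μm/a × 7.14 g/cm³ = 6.725 g·m⁻²·a⁻¹

r_corr = 6.73 g·m⁻²·a⁻¹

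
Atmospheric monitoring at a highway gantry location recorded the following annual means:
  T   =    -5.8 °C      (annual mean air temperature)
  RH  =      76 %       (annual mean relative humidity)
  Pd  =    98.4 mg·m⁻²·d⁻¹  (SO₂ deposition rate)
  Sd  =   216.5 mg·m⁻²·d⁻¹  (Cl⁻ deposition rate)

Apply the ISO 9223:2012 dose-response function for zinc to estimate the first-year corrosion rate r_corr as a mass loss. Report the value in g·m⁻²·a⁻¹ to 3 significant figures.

zinc: T≤10 °C ⇒ hinge +0.038·(-5.8−10) = -0.6004
  sulphur-dioxide contribution → 1.758 μm/a
  chloride contribution → 0.4209 μm/a
  ⇒ r_corr(zinc) = 2.179 μm/a
Convert to mass loss: 2.179 μm/a × 7.14 g/cm³ = 15.56 g·m⁻²·a⁻¹

r_corr = 15.6 g·m⁻²·a⁻¹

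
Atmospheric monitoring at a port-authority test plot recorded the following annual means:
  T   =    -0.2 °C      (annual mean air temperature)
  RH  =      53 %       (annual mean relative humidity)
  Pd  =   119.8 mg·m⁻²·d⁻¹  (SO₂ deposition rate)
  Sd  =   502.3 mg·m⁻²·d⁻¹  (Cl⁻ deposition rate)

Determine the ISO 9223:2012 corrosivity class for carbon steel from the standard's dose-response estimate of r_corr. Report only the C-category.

carbon steel: T≤10 °C ⇒ hinge +0.150·(-0.2−10) = -1.5300
  SO₂ term: 1.77·119.8^0.52·exp(0.02·53-1.5300) = 13.32
  Cl⁻ term: 0.102·502.3^0.62·exp(0.033·53+0.04·-0.2) = 27.5
  r_corr = 13.32 + 27.5 = 40.82 μm/a
ISO 9223 Table 2 (carbon steel): 25 < 40.8 ≤ 50 μm/a ⇒ C3

C3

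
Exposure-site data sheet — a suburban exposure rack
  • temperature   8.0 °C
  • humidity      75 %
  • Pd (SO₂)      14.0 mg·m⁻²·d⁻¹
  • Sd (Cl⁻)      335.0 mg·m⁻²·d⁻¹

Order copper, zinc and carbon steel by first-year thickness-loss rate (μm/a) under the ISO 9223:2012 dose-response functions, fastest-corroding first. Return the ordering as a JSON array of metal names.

["carbon steel", "zinc", "copper"]

copper: temperature factor f = +0.126·(-2.0) = -0.2520
  sulphur-dioxide contribution → 0.6833 μm/a
  chloride contribution → 1.085 μm/a
  total first-year rate 1.768 μm/a
zinc: temperature factor f = +0.038·(-2.0) = -0.0760
  sulphur-dioxide contribution → 1.203 μm/a
  chloride contribution → 1.731 μm/a
  ⇒ r_corr(zinc) = 2.933 μm/a
carbon steel: f(T) = +0.150·(T−10) [T≤10 °C] = -0.3000
  sulphur-dioxide contribution → 23.18 μm/a
  chloride contribution → 61.37 μm/a
  ⇒ r_corr(carbon steel) = 84.55 μm/a
Ordering by μm/a: carbon steel (84.6) > zinc (2.93) > copper (1.77)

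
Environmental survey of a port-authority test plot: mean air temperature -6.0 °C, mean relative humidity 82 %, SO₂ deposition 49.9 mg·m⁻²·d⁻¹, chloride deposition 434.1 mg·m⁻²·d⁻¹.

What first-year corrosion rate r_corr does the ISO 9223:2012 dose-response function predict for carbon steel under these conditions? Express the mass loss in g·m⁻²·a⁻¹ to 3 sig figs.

r_corr = 457 g·m⁻²·a⁻¹

carbon steel: temperature factor f = +0.150·(-16.0) = -2.4000
  Pd branch = 1.77·Pd^0.52·e^(0.02·RH+f) = 6.323 μm/a
  Cl⁻ term: 0.102·434.1^0.62·exp(0.033·82+0.04·-6.0) = 51.87
  r_corr = 6.323 + 51.87 = 58.19 μm/a
Convert to mass loss: 58.19 μm/a × 7.85 g/cm³ = 456.8 g·m⁻²·a⁻¹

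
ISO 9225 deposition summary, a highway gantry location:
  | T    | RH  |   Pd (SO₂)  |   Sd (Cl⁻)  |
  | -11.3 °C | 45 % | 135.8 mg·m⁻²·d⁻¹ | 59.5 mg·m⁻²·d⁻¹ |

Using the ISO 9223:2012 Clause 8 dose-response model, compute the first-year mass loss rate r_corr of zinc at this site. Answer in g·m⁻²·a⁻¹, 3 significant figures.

zinc: temperature factor f = +0.038·(-21.3) = -0.8094
  SO₂ term: 0.0129·135.8^0.44·exp(0.046·45-0.8094) = 0.3949
  Cl⁻ term: 0.0175·59.5^0.57·exp(0.008·45+0.085·-11.3) = 0.09856
  r_corr = 0.3949 + 0.09856 = 0.4935 μm/a
Convert to mass loss: 0.4935 μm/a × 7.14 g/cm³ = 3.524 g·m⁻²·a⁻¹

r_corr = 3.52 g·m⁻²·a⁻¹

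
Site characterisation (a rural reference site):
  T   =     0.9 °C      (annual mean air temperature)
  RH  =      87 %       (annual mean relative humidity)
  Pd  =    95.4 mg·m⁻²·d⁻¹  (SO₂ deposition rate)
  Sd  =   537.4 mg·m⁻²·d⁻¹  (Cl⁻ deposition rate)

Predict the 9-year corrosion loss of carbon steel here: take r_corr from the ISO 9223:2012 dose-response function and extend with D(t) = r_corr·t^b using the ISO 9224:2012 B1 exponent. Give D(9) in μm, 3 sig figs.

D(9) = 377 μm

carbon steel: temperature factor f = +0.150·(-9.1) = -1.3650
  Pd branch = 1.77·Pd^0.52·e^(0.02·RH+f) = 27.55 μm/a
  Cl⁻ term: 0.102·537.4^0.62·exp(0.033·87+0.04·0.9) = 92.02
  sum: 27.55 + 92.02 → r_corr = 119.6 μm/a
Long-term exponent b (ISO 9224 Table 2, B1) = 0.523
  D(9) = 119.6 × 9^0.523 = 119.6 × 3.156 = 377.3 μm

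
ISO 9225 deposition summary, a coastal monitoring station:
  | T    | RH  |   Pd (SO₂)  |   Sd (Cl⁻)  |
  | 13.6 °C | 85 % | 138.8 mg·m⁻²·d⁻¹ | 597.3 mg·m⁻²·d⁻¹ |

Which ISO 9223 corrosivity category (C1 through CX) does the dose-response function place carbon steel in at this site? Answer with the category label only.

carbon steel: f(T) = -0.054·(T−10) [T>10 °C] = -0.1944
  SO₂ term: 1.77·138.8^0.52·exp(0.02·85-0.1944) = 103.7
  Cl⁻ term: 0.102·597.3^0.62·exp(0.033·85+0.04·13.6) = 152.9
  r_corr = 103.7 + 152.9 = 256.6 μm/a
ISO 9223 Table 2 (carbon steel): 200 < 257 ≤ 700 μm/a ⇒ CX

CX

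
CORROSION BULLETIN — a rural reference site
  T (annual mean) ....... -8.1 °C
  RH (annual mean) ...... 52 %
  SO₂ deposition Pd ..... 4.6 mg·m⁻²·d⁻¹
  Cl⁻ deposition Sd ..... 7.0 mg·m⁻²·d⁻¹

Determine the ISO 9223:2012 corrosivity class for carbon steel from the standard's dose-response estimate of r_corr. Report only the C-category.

carbon steel: temperature factor f = +0.150·(-18.1) = -2.7150
  SO₂ term: 1.77·4.6^0.52·exp(0.02·52-2.7150) = 0.7331
  Sd branch = 0.102·Sd^0.62·e^(0.033·RH+0.04·T) = 1.371 μm/a
  r_corr = 0.7331 + 1.371 = 2.104 μm/a
ISO 9223 Table 2 (carbon steel): 1.3 < 2.1 ≤ 25 μm/a ⇒ C2

C2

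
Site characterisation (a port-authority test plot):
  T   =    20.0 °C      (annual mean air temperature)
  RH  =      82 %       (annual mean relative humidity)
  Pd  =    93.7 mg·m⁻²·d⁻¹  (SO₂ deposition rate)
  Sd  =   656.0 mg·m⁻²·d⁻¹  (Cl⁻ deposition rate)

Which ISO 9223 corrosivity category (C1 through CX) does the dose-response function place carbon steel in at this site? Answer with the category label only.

CX

carbon steel: f(T) = -0.054·(T−10) [T>10 °C] = -0.5400
  sulphur-dioxide contribution → 56.36 μm/a
  chloride contribution → 189.5 μm/a
  ⇒ r_corr(carbon steel) = 245.9 μm/a
ISO 9223 Table 2 (carbon steel): 200 < 246 ≤ 700 μm/a ⇒ CX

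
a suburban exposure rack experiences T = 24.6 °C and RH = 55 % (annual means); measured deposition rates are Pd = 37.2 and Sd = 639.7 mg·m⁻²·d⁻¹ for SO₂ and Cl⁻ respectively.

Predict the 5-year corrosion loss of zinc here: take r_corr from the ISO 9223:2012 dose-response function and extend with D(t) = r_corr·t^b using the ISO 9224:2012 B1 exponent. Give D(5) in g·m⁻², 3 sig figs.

zinc: temperature factor f = -0.071·(14.6) = -1.0366
  SO₂ term: 0.0129·37.2^0.44·exp(0.046·55-1.0366) = 0.282
  Cl⁻ term: 0.0175·639.7^0.57·exp(0.008·55+0.085·24.6) = 8.743
  sum: 0.282 + 8.743 → r_corr = 9.025 μm/a
ISO 9224: D(t) = r_corr · t^b with b = 0.813 (zinc, B1)
  D(5) = 9.025 × 5^0.813 = 9.025 × 3.701 = 33.4 μm
  Mass loss = 33.4 μm × 7.14 g/cm³ = 238.4 g·m⁻²

D(5) = 238 g·m⁻²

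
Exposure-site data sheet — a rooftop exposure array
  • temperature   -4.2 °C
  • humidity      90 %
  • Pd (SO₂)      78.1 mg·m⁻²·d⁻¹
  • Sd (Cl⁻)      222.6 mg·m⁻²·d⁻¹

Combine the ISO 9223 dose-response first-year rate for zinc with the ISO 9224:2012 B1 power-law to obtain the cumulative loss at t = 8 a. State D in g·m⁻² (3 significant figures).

zinc: T≤10 °C ⇒ hinge +0.038·(-4.2−10) = -0.5396
  sulphur-dioxide contribution → 3.214 μm/a
  chloride contribution → 0.548 μm/a
  total first-year rate 3.762 μm/a
Long-term exponent b (ISO 9224 Table 2, B1) = 0.813
  D(8) = 3.762 × 8^0.813 = 3.762 × 5.423 = 20.4 μm
  Mass loss = 20.4 μm × 7.14 g/cm³ = 145.6 g·m⁻²

D(8) = 146 g·m⁻²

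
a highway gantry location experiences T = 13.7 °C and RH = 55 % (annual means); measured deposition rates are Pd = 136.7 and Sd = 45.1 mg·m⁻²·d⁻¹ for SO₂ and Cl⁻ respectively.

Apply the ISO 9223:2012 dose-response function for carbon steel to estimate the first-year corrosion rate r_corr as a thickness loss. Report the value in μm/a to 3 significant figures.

r_corr = 67.7 μm/a

carbon steel: temperature factor f = -0.054·(3.7) = -0.1998
  Pd branch = 1.77·Pd^0.52·e^(0.02·RH+f) = 56.17 μm/a
  Cl⁻ term: 0.102·45.1^0.62·exp(0.033·55+0.04·13.7) = 11.49
  r_corr = 56.17 + 11.49 = 67.67 μm/a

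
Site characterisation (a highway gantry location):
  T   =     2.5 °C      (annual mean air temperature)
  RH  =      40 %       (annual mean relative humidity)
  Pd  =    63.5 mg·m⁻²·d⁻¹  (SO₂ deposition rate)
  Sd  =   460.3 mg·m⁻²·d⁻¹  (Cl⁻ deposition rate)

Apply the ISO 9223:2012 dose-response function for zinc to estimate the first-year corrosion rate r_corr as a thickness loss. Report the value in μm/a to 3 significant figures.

zinc: f(T) = +0.038·(T−10) [T≤10 °C] = -0.2850
  SO₂ term: 0.0129·63.5^0.44·exp(0.046·40-0.2850) = 0.3794
  Cl⁻ term: 0.0175·460.3^0.57·exp(0.008·40+0.085·2.5) = 0.9823
  r_corr = 0.3794 + 0.9823 = 1.362 μm/a

r_corr = 1.36 μm/a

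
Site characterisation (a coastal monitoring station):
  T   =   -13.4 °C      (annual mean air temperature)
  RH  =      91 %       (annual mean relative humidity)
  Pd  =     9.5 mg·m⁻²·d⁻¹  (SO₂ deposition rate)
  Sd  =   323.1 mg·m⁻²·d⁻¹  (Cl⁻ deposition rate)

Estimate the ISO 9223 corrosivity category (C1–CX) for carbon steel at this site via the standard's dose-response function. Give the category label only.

carbon steel: f(T) = +0.150·(T−10) [T≤10 °C] = -3.5100
  sulphur-dioxide contribution → 1.053 μm/a
  chloride contribution → 43.23 μm/a
  total first-year rate 44.28 μm/a
44.3 μm/a falls in (25, 50] for carbon steel → category C3

C3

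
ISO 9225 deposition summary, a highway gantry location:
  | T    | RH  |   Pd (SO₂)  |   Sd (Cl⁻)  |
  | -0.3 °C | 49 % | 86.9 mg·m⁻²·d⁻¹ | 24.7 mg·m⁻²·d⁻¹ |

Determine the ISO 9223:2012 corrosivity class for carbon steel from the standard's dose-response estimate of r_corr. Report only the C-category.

carbon steel: f(T) = +0.150·(T−10) [T≤10 °C] = -1.5450
  sulphur-dioxide contribution → 10.25 μm/a
  chloride contribution → 3.708 μm/a
  total first-year rate 13.96 μm/a
14 μm/a falls in (1.3, 25] for carbon steel → category C2

C2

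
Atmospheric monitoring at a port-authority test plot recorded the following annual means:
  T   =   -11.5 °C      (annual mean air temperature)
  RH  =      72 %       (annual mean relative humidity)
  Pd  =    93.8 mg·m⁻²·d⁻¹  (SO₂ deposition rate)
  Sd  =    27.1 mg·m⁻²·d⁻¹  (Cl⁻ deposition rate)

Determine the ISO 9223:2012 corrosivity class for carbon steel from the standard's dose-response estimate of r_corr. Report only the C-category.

carbon steel: f(T) = +0.150·(T−10) [T≤10 °C] = -3.2250
  sulphur-dioxide contribution → 3.15 μm/a
  chloride contribution → 5.36 μm/a
  total first-year rate 8.51 μm/a
8.51 μm/a falls in (1.3, 25] for carbon steel → category C2

C2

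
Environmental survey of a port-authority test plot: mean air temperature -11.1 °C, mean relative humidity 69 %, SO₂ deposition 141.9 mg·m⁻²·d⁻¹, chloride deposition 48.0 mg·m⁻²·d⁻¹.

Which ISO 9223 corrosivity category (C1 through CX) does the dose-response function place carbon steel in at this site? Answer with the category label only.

C2

carbon steel: temperature factor f = +0.150·(-21.1) = -3.1650
  SO₂ term: 1.77·141.9^0.52·exp(0.02·69-3.1650) = 3.907
  Cl⁻ term: 0.102·48.0^0.62·exp(0.033·69+0.04·-11.1) = 7.031
  r_corr = 3.907 + 7.031 = 10.94 μm/a
ISO 9223 Table 2 (carbon steel): 1.3 < 10.9 ≤ 25 μm/a ⇒ C2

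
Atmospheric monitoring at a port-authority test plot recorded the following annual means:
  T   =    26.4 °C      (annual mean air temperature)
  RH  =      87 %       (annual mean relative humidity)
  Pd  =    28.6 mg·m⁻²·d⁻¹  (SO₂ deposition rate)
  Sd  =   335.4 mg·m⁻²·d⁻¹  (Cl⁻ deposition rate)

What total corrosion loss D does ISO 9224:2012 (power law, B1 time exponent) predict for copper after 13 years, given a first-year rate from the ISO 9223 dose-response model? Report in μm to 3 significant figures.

copper: temperature factor f = -0.080·(16.4) = -1.3120
  sulphur-dioxide contribution → 0.5786 μm/a
  chloride contribution → 4.118 μm/a
  ⇒ r_corr(copper) = 4.696 μm/a
ISO 9224: D(t) = r_corr · t^b with b = 0.667 (copper, B1)
  D(13) = 4.696 × 13^0.667 = 4.696 × 5.534 = 25.99 μm

D(13) = 26.0 μm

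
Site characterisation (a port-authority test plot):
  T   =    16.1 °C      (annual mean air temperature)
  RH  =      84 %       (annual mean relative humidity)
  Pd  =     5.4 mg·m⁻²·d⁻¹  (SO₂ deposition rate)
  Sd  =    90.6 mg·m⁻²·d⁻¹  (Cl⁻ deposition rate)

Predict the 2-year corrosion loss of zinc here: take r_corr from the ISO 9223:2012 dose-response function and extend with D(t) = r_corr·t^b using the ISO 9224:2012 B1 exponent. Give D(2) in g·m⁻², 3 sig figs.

D(2) = 32.5 g·m⁻²

zinc: f(T) = -0.071·(T−10) [T>10 °C] = -0.4331
  Pd branch = 0.0129·Pd^0.44·e^(0.046·RH+f) = 0.8373 μm/a
  Cl⁻ term: 0.0175·90.6^0.57·exp(0.008·84+0.085·16.1) = 1.757
  r_corr = 0.8373 + 1.757 = 2.594 μm/a
Long-term exponent b (ISO 9224 Table 2, B1) = 0.813
  D(2) = 2.594 × 2^0.813 = 2.594 × 1.757 = 4.558 μm
  Mass loss = 4.558 μm × 7.14 g/cm³ = 32.54 g·m⁻²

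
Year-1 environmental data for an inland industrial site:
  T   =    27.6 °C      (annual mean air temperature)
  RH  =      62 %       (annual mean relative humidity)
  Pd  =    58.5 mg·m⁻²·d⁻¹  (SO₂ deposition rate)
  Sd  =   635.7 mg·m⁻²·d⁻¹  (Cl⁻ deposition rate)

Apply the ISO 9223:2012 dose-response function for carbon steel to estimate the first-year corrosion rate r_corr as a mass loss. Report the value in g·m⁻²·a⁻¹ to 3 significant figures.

r_corr = 1.18e+03 g·m⁻²·a⁻¹

carbon steel: T>10 °C ⇒ hinge -0.054·(27.6−10) = -0.9504
  SO₂ term: 1.77·58.5^0.52·exp(0.02·62-0.9504) = 19.62
  Sd branch = 0.102·Sd^0.62·e^(0.033·RH+0.04·T) = 130.2 μm/a
  r_corr = 19.62 + 130.2 = 149.8 μm/a
Convert to mass loss: 149.8 μm/a × 7.85 g/cm³ = 1176 g·m⁻²·a⁻¹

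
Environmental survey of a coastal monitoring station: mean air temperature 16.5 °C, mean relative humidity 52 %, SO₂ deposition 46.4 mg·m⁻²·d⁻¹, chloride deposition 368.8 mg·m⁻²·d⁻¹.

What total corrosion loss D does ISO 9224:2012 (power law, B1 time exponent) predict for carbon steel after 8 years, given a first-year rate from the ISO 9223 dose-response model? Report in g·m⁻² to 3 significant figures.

carbon steel: temperature factor f = -0.054·(6.5) = -0.3510
  SO₂ term: 1.77·46.4^0.52·exp(0.02·52-0.3510) = 25.93
  Sd branch = 0.102·Sd^0.62·e^(0.033·RH+0.04·T) = 42.84 μm/a
  r_corr = 25.93 + 42.84 = 68.77 μm/a
ISO 9224: D(t) = r_corr · t^b with b = 0.523 (carbon steel, B1)
  D(8) = 68.77 × 8^0.523 = 68.77 × 2.967 = 204.1 μm
  Mass loss = 204.1 μm × 7.85 g/cm³ = 1602 g·m⁻²

D(8) = 1.60e+03 g·m⁻²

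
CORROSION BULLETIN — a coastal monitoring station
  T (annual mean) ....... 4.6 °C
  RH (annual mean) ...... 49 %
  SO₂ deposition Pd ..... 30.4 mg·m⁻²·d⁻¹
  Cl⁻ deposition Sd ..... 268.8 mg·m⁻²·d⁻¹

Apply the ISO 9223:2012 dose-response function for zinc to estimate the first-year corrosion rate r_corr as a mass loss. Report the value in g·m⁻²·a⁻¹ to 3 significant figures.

zinc: T≤10 °C ⇒ hinge +0.038·(4.6−10) = -0.2052
  Pd branch = 0.0129·Pd^0.44·e^(0.046·RH+f) = 0.4496 μm/a
  Cl⁻ term: 0.0175·268.8^0.57·exp(0.008·49+0.085·4.6) = 0.9287
  r_corr = 0.4496 + 0.9287 = 1.378 μm/a
Convert to mass loss: 1.378 μm/a × 7.14 g/cm³ = 9.841 g·m⁻²·a⁻¹

r_corr = 9.84 g·m⁻²·a⁻¹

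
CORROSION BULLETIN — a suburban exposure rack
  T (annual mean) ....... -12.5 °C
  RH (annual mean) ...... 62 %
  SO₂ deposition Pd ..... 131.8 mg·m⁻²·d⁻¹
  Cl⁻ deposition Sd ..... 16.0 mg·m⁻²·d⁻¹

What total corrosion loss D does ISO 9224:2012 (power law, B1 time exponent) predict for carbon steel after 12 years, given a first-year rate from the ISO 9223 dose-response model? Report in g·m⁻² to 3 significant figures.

D(12) = 153 g·m⁻²

carbon steel: T≤10 °C ⇒ hinge +0.150·(-12.5−10) = -3.3750
  Pd branch = 1.77·Pd^0.52·e^(0.02·RH+f) = 2.649 μm/a
  Sd branch = 0.102·Sd^0.62·e^(0.033·RH+0.04·T) = 2.67 μm/a
  sum: 2.649 + 2.67 → r_corr = 5.32 μm/a
ISO 9224: D(t) = r_corr · t^b with b = 0.523 (carbon steel, B1)
  D(12) = 5.32 × 12^0.523 = 5.32 × 3.668 = 19.51 μm
  Mass loss = 19.51 μm × 7.85 g/cm³ = 153.2 g·m⁻²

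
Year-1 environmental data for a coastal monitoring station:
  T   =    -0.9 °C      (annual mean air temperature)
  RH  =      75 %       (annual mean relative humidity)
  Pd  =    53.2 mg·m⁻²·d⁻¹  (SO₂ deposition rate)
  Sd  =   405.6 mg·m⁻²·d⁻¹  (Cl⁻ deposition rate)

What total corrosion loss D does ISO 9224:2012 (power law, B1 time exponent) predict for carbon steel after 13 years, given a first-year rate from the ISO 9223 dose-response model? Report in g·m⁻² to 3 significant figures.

D(13) = 1.82e+03 g·m⁻²

carbon steel: temperature factor f = +0.150·(-10.9) = -1.6350
  Pd branch = 1.77·Pd^0.52·e^(0.02·RH+f) = 12.21 μm/a
  Cl⁻ term: 0.102·405.6^0.62·exp(0.033·75+0.04·-0.9) = 48.4
  sum: 12.21 + 48.4 → r_corr = 60.62 μm/a
Long-term exponent b (ISO 9224 Table 2, B1) = 0.523
  D(13) = 60.62 × 13^0.523 = 60.62 × 3.825 = 231.8 μm
  Mass loss = 231.8 μm × 7.85 g/cm³ = 1820 g·m⁻²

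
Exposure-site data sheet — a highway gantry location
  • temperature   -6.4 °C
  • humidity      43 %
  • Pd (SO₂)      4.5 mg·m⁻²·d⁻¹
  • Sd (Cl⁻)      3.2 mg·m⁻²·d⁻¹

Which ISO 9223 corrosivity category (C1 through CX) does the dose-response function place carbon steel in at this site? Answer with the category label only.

carbon steel: temperature factor f = +0.150·(-16.4) = -2.4600
  Pd branch = 1.77·Pd^0.52·e^(0.02·RH+f) = 0.7812 μm/a
  Cl⁻ term: 0.102·3.2^0.62·exp(0.033·43+0.04·-6.4) = 0.6712
  sum: 0.7812 + 0.6712 → r_corr = 1.452 μm/a
Category bounds: 1.3…25 μm/a bracket r_corr ⇒ C2

C2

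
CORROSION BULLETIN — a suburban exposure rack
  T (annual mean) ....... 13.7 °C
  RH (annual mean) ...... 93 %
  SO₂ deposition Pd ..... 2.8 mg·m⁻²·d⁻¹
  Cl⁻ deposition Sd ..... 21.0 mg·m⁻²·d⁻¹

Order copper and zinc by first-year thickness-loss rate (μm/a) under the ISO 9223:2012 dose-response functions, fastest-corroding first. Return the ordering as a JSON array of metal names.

["copper", "zinc"]

copper: f(T) = -0.080·(T−10) [T>10 °C] = -0.2960
  Pd branch = 0.0053·Pd^0.26·e^(0.059·RH+f) = 1.244 μm/a
  Sd branch = 0.01025·Sd^0.27·e^(0.036·RH+0.049·T) = 1.298 μm/a
  r_corr = 1.244 + 1.298 = 2.542 μm/a
zinc: temperature factor f = -0.071·(3.7) = -0.2627
  Pd branch = 0.0129·Pd^0.44·e^(0.046·RH+f) = 1.125 μm/a
  Cl⁻ term: 0.0175·21.0^0.57·exp(0.008·93+0.085·13.7) = 0.6692
  sum: 1.125 + 0.6692 → r_corr = 1.794 μm/a
Ordering by μm/a: copper (2.54) > zinc (1.79)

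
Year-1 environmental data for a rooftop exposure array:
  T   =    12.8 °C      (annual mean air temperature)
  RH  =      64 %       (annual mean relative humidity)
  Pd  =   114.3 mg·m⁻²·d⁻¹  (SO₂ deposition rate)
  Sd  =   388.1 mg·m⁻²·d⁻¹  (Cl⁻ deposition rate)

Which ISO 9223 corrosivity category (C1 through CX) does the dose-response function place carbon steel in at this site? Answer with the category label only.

carbon steel: f(T) = -0.054·(T−10) [T>10 °C] = -0.1512
  Pd branch = 1.77·Pd^0.52·e^(0.02·RH+f) = 64.33 μm/a
  Sd branch = 0.102·Sd^0.62·e^(0.033·RH+0.04·T) = 56.67 μm/a
  sum: 64.33 + 56.67 → r_corr = 121 μm/a
Category bounds: 80…200 μm/a bracket r_corr ⇒ C5

C5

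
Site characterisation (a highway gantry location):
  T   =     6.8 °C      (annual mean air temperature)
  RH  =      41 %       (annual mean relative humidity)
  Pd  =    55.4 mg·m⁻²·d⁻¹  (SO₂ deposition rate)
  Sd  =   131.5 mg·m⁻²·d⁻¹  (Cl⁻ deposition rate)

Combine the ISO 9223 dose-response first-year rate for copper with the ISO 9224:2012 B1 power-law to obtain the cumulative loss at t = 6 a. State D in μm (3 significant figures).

copper: temperature factor f = +0.126·(-3.2) = -0.4032
  Pd branch = 0.0053·Pd^0.26·e^(0.059·RH+f) = 0.113 μm/a
  Cl⁻ term: 0.01025·131.5^0.27·exp(0.036·41+0.049·6.8) = 0.2336
  sum: 0.113 + 0.2336 → r_corr = 0.3466 μm/a
ISO 9224: D(t) = r_corr · t^b with b = 0.667 (copper, B1)
  D(6) = 0.3466 × 6^0.667 = 0.3466 × 3.304 = 1.145 μm

D(6) = 1.15 μm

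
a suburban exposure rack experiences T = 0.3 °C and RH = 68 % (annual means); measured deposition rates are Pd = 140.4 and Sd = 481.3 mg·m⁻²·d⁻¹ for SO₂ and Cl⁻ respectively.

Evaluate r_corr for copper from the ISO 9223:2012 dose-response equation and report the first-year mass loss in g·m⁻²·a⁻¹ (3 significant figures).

r_corr = 8.51 g·m⁻²·a⁻¹

copper: T≤10 °C ⇒ hinge +0.126·(0.3−10) = -1.2222
  SO₂ term: 0.0053·140.4^0.26·exp(0.059·68-1.2222) = 0.312
  Sd branch = 0.01025·Sd^0.27·e^(0.036·RH+0.049·T) = 0.6375 μm/a
  sum: 0.312 + 0.6375 → r_corr = 0.9496 μm/a
Convert to mass loss: 0.9496 μm/a × 8.96 g/cm³ = 8.508 g·m⁻²·a⁻¹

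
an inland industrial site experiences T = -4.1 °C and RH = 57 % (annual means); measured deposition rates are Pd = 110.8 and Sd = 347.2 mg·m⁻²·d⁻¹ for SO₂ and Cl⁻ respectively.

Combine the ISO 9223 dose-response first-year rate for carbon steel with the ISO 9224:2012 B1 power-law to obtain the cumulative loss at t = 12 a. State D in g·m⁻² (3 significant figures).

D(12) = 837 g·m⁻²

carbon steel: f(T) = +0.150·(T−10) [T≤10 °C] = -2.1150
  SO₂ term: 1.77·110.8^0.52·exp(0.02·57-2.1150) = 7.721
  Sd branch = 0.102·Sd^0.62·e^(0.033·RH+0.04·T) = 21.35 μm/a
  r_corr = 7.721 + 21.35 = 29.07 μm/a
Power-law: D(12) = r_corr · 12^0.523
  D(12) = 29.07 × 12^0.523 = 29.07 × 3.668 = 106.6 μm
  Mass loss = 106.6 μm × 7.85 g/cm³ = 837.1 g·m⁻²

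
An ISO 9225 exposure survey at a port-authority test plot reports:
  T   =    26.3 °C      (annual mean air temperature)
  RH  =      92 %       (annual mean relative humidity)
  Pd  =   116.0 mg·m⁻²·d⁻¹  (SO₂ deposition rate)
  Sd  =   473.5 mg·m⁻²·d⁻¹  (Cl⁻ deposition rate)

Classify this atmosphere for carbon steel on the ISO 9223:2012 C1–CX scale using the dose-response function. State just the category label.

carbon steel: f(T) = -0.054·(T−10) [T>10 °C] = -0.8802
  SO₂ term: 1.77·116.0^0.52·exp(0.02·92-0.8802) = 54.74
  Sd branch = 0.102·Sd^0.62·e^(0.033·RH+0.04·T) = 277.1 μm/a
  r_corr = 54.74 + 277.1 = 331.9 μm/a
Category bounds: 200…700 μm/a bracket r_corr ⇒ CX

CX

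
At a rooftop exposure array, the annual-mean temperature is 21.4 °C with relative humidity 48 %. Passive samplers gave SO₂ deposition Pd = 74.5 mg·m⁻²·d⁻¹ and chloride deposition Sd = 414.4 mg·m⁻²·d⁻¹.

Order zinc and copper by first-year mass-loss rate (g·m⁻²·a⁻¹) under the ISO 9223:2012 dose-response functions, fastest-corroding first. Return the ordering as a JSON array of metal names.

zinc: f(T) = -0.071·(T−10) [T>10 °C] = -0.8094
  Pd branch = 0.0129·Pd^0.44·e^(0.046·RH+f) = 0.3481 μm/a
  Cl⁻ term: 0.0175·414.4^0.57·exp(0.008·48+0.085·21.4) = 4.917
  sum: 0.3481 + 4.917 → r_corr = 5.265 μm/a
  mass loss = 5.265 μm/a × 7.14 g/cm³ = 37.59 g·m⁻²·a⁻¹
copper: temperature factor f = -0.080·(11.4) = -0.9120
  Pd branch = 0.0053·Pd^0.26·e^(0.059·RH+f) = 0.1109 μm/a
  Cl⁻ term: 0.01025·414.4^0.27·exp(0.036·48+0.049·21.4) = 0.8381
  sum: 0.1109 + 0.8381 → r_corr = 0.949 μm/a
  mass loss = 0.949 μm/a × 8.96 g/cm³ = 8.503 g·m⁻²·a⁻¹
Ordering by g·m⁻²·a⁻¹: zinc (37.6) > copper (8.5)

["zinc", "copper"]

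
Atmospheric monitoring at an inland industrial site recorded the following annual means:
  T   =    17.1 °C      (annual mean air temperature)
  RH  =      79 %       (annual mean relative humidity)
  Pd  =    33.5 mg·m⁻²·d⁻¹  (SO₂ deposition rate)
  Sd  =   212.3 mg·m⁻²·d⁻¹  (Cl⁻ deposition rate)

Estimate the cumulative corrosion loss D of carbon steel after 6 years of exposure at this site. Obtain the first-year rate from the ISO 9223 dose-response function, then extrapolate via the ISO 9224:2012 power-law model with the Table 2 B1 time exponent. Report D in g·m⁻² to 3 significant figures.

carbon steel: T>10 °C ⇒ hinge -0.054·(17.1−10) = -0.3834
  Pd branch = 1.77·Pd^0.52·e^(0.02·RH+f) = 36.36 μm/a
  Sd branch = 0.102·Sd^0.62·e^(0.033·RH+0.04·T) = 75.96 μm/a
  sum: 36.36 + 75.96 → r_corr = 112.3 μm/a
Power-law: D(6) = r_corr · 6^0.523
  D(6) = 112.3 × 6^0.523 = 112.3 × 2.553 = 286.7 μm
  Mass loss = 286.7 μm × 7.85 g/cm³ = 2251 g·m⁻²

D(6) = 2.25e+03 g·m⁻²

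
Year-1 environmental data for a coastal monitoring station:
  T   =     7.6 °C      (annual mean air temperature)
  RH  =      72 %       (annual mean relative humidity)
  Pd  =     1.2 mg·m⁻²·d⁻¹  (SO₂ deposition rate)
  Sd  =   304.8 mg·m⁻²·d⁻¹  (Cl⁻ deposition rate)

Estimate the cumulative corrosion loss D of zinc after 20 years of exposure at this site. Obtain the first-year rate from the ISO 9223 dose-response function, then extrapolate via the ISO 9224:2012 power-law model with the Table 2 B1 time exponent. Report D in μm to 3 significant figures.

zinc: T≤10 °C ⇒ hinge +0.038·(7.6−10) = -0.0912
  sulphur-dioxide contribution → 0.3501 μm/a
  chloride contribution → 1.548 μm/a
  ⇒ r_corr(zinc) = 1.898 μm/a
Power-law: D(20) = r_corr · 20^0.813
  D(20) = 1.898 × 20^0.813 = 1.898 × 11.42 = 21.67 μm

D(20) = 21.7 μm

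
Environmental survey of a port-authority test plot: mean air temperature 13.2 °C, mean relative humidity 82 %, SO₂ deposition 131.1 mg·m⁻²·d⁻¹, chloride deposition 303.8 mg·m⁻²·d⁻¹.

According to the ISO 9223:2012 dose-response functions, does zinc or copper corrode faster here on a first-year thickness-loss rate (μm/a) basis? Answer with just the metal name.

zinc

zinc: temperature factor f = -0.071·(3.2) = -0.2272
  Pd branch = 0.0129·Pd^0.44·e^(0.046·RH+f) = 3.818 μm/a
  Sd branch = 0.0175·Sd^0.57·e^(0.008·RH+0.085·T) = 2.693 μm/a
  r_corr = 3.818 + 2.693 = 6.511 μm/a
copper: f(T) = -0.080·(T−10) [T>10 °C] = -0.2560
  Pd branch = 0.0053·Pd^0.26·e^(0.059·RH+f) = 1.84 μm/a
  Cl⁻ term: 0.01025·303.8^0.27·exp(0.036·82+0.049·13.2) = 1.754
  r_corr = 1.84 + 1.754 = 3.594 μm/a
Ordering by μm/a: zinc (6.51) > copper (3.59)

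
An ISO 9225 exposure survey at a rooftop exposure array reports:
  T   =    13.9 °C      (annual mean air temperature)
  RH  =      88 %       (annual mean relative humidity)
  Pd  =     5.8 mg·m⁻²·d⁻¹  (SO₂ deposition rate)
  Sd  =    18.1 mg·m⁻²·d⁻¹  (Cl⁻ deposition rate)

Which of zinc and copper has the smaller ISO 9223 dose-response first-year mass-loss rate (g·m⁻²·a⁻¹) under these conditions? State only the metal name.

zinc: T>10 °C ⇒ hinge -0.071·(13.9−10) = -0.2769
  sulphur-dioxide contribution → 1.214 μm/a
  chloride contribution → 0.6009 μm/a
  total first-year rate 1.815 μm/a
  mass loss = 1.815 μm/a × 7.14 g/cm³ = 12.96 g·m⁻²·a⁻¹
copper: temperature factor f = -0.080·(3.9) = -0.3120
  sulphur-dioxide contribution → 1.102 μm/a
  chloride contribution → 1.052 μm/a
  total first-year rate 2.154 μm/a
  mass loss = 2.154 μm/a × 8.96 g/cm³ = 19.3 g·m⁻²·a⁻¹
Ordering by g·m⁻²·a⁻¹: copper (19.3) > zinc (13)

zinc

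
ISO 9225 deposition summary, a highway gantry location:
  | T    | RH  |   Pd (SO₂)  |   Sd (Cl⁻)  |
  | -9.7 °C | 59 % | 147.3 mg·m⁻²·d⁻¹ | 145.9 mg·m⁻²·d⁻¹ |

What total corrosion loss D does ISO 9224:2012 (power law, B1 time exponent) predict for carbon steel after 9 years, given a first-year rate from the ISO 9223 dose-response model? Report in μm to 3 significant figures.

D(9) = 46.3 μm

carbon steel: T≤10 °C ⇒ hinge +0.150·(-9.7−10) = -2.9550
  SO₂ term: 1.77·147.3^0.52·exp(0.02·59-2.9550) = 4.023
  Cl⁻ term: 0.102·145.9^0.62·exp(0.033·59+0.04·-9.7) = 10.65
  r_corr = 4.023 + 10.65 = 14.67 μm/a
Power-law: D(9) = r_corr · 9^0.523
  D(9) = 14.67 × 9^0.523 = 14.67 × 3.156 = 46.3 μm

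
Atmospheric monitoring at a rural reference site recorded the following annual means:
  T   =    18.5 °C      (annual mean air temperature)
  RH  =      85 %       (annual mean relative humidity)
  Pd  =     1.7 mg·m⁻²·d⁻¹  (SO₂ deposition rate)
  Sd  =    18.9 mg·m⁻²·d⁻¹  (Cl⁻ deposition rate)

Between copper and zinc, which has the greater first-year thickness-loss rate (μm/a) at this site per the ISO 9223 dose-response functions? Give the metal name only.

copper: temperature factor f = -0.080·(8.5) = -0.6800
  sulphur-dioxide contribution → 0.4644 μm/a
  chloride contribution → 1.197 μm/a
  total first-year rate 1.661 μm/a
zinc: f(T) = -0.071·(T−10) [T>10 °C] = -0.6035
  sulphur-dioxide contribution → 0.4446 μm/a
  chloride contribution → 0.8889 μm/a
  total first-year rate 1.334 μm/a
Ordering by μm/a: copper (1.66) > zinc (1.33)

copper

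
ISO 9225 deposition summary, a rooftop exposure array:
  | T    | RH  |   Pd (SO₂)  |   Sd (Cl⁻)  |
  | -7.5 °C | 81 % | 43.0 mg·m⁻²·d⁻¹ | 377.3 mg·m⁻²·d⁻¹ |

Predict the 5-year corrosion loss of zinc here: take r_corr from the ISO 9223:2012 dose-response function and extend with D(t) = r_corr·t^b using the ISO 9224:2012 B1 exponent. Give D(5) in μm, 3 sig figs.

zinc: temperature factor f = +0.038·(-17.5) = -0.6650
  SO₂ term: 0.0129·43.0^0.44·exp(0.046·81-0.6650) = 1.441
  Sd branch = 0.0175·Sd^0.57·e^(0.008·RH+0.085·T) = 0.5204 μm/a
  r_corr = 1.441 + 0.5204 = 1.961 μm/a
ISO 9224: D(t) = r_corr · t^b with b = 0.813 (zinc, B1)
  D(5) = 1.961 × 5^0.813 = 1.961 × 3.701 = 7.258 μm

D(5) = 7.26 μm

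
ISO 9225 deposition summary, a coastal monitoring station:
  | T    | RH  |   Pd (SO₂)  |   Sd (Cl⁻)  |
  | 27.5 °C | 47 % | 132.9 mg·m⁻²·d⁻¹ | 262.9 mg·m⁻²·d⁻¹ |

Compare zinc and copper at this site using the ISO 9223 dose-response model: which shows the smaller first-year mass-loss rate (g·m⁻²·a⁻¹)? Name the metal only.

copper

zinc: T>10 °C ⇒ hinge -0.071·(27.5−10) = -1.2425
  Pd branch = 0.0129·Pd^0.44·e^(0.046·RH+f) = 0.2781 μm/a
  Sd branch = 0.0175·Sd^0.57·e^(0.008·RH+0.085·T) = 6.321 μm/a
  r_corr = 0.2781 + 6.321 = 6.599 μm/a
  mass loss = 6.599 μm/a × 7.14 g/cm³ = 47.12 g·m⁻²·a⁻¹
copper: temperature factor f = -0.080·(17.5) = -1.4000
  Pd branch = 0.0053·Pd^0.26·e^(0.059·RH+f) = 0.07459 μm/a
  Sd branch = 0.01025·Sd^0.27·e^(0.036·RH+0.049·T) = 0.9641 μm/a
  sum: 0.07459 + 0.9641 → r_corr = 1.039 μm/a
  mass loss = 1.039 μm/a × 8.96 g/cm³ = 9.306 g·m⁻²·a⁻¹
Ordering by g·m⁻²·a⁻¹: zinc (47.1) > copper (9.31)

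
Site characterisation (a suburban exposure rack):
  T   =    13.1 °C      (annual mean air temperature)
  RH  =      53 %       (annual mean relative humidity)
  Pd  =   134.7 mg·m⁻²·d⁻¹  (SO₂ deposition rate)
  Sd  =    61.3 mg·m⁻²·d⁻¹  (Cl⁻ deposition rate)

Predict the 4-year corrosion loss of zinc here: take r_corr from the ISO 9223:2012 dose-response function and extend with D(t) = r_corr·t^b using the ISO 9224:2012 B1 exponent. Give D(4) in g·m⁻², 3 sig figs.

zinc: T>10 °C ⇒ hinge -0.071·(13.1−10) = -0.2201
  SO₂ term: 0.0129·134.7^0.44·exp(0.046·53-0.2201) = 1.025
  Cl⁻ term: 0.0175·61.3^0.57·exp(0.008·53+0.085·13.1) = 0.8504
  sum: 1.025 + 0.8504 → r_corr = 1.875 μm/a
Power-law: D(4) = r_corr · 4^0.813
  D(4) = 1.875 × 4^0.813 = 1.875 × 3.087 = 5.789 μm
  Mass loss = 5.789 μm × 7.14 g/cm³ = 41.33 g·m⁻²

D(4) = 41.3 g·m⁻²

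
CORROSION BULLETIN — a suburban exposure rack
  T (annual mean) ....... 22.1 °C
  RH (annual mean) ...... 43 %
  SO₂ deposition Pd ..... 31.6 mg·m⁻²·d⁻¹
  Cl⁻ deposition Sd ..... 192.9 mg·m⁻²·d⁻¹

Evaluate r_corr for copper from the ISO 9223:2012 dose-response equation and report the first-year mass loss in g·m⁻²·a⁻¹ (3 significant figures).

r_corr = 5.84 g·m⁻²·a⁻¹

copper: temperature factor f = -0.080·(12.1) = -0.9680
  SO₂ term: 0.0053·31.6^0.26·exp(0.059·43-0.9680) = 0.06246
  Sd branch = 0.01025·Sd^0.27·e^(0.036·RH+0.049·T) = 0.5893 μm/a
  sum: 0.06246 + 0.5893 → r_corr = 0.6518 μm/a
Convert to mass loss: 0.6518 μm/a × 8.96 g/cm³ = 5.84 g·m⁻²·a⁻¹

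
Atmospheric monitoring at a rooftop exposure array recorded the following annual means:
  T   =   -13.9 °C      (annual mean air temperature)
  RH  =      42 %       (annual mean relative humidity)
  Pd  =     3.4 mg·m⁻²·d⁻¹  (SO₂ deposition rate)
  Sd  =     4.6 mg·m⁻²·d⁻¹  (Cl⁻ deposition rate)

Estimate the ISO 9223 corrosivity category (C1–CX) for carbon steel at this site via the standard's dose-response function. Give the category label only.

C1

carbon steel: T≤10 °C ⇒ hinge +0.150·(-13.9−10) = -3.5850
  SO₂ term: 1.77·3.4^0.52·exp(0.02·42-3.5850) = 0.2149
  Sd branch = 0.102·Sd^0.62·e^(0.033·RH+0.04·T) = 0.6025 μm/a
  r_corr = 0.2149 + 0.6025 = 0.8174 μm/a
Category bounds: 0…1.3 μm/a bracket r_corr ⇒ C1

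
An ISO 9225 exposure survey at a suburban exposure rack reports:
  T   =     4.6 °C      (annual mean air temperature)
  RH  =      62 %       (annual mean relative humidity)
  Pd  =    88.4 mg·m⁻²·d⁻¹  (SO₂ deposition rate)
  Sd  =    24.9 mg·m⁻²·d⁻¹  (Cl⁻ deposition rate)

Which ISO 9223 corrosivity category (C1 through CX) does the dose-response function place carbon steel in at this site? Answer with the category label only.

carbon steel: temperature factor f = +0.150·(-5.4) = -0.8100
  Pd branch = 1.77·Pd^0.52·e^(0.02·RH+f) = 27.98 μm/a
  Sd branch = 0.102·Sd^0.62·e^(0.033·RH+0.04·T) = 6.962 μm/a
  sum: 27.98 + 6.962 → r_corr = 34.94 μm/a
ISO 9223 Table 2 (carbon steel): 25 < 34.9 ≤ 50 μm/a ⇒ C3

C3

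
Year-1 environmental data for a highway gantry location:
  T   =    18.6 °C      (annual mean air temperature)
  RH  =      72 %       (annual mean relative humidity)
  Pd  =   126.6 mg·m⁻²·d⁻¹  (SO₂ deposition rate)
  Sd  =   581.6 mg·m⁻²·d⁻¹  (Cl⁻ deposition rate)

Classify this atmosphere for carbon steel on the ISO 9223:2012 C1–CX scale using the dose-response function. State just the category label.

carbon steel: temperature factor f = -0.054·(8.6) = -0.4644
  SO₂ term: 1.77·126.6^0.52·exp(0.02·72-0.4644) = 58.2
  Cl⁻ term: 0.102·581.6^0.62·exp(0.033·72+0.04·18.6) = 119.6
  sum: 58.2 + 119.6 → r_corr = 177.8 μm/a
178 μm/a falls in (80, 200] for carbon steel → category C5

C5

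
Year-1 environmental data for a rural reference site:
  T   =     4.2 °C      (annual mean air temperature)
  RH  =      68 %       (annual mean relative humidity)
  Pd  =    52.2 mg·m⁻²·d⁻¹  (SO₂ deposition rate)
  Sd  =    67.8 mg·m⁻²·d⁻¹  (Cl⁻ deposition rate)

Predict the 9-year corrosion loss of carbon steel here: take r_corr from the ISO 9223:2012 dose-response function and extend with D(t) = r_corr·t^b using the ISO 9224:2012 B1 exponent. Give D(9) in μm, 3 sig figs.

D(9) = 120 μm

carbon steel: f(T) = +0.150·(T−10) [T≤10 °C] = -0.8700
  Pd branch = 1.77·Pd^0.52·e^(0.02·RH+f) = 22.59 μm/a
  Sd branch = 0.102·Sd^0.62·e^(0.033·RH+0.04·T) = 15.54 μm/a
  r_corr = 22.59 + 15.54 = 38.13 μm/a
Long-term exponent b (ISO 9224 Table 2, B1) = 0.523
  D(9) = 38.13 × 9^0.523 = 38.13 × 3.156 = 120.3 μm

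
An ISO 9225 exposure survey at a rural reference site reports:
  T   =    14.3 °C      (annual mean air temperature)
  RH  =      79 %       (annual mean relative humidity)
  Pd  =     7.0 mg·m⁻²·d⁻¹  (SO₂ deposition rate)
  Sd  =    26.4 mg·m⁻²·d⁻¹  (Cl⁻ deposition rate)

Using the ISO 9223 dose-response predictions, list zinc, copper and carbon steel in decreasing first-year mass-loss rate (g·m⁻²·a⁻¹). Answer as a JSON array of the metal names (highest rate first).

zinc: T>10 °C ⇒ hinge -0.071·(14.3−10) = -0.3053
  SO₂ term: 0.0129·7.0^0.44·exp(0.046·79-0.3053) = 0.8474
  Sd branch = 0.0175·Sd^0.57·e^(0.008·RH+0.085·T) = 0.7173 μm/a
  r_corr = 0.8474 + 0.7173 = 1.565 μm/a
  mass loss = 1.565 μm/a × 7.14 g/cm³ = 11.17 g·m⁻²·a⁻¹
copper: T>10 °C ⇒ hinge -0.080·(14.3−10) = -0.3440
  Pd branch = 0.0053·Pd^0.26·e^(0.059·RH+f) = 0.6589 μm/a
  Cl⁻ term: 0.01025·26.4^0.27·exp(0.036·79+0.049·14.3) = 0.859
  r_corr = 0.6589 + 0.859 = 1.518 μm/a
  mass loss = 1.518 μm/a × 8.96 g/cm³ = 13.6 g·m⁻²·a⁻¹
carbon steel: T>10 °C ⇒ hinge -0.054·(14.3−10) = -0.2322
  SO₂ term: 1.77·7.0^0.52·exp(0.02·79-0.2322) = 18.74
  Cl⁻ term: 0.102·26.4^0.62·exp(0.033·79+0.04·14.3) = 18.65
  sum: 18.74 + 18.65 → r_corr = 37.39 μm/a
  mass loss = 37.39 μm/a × 7.85 g/cm³ = 293.5 g·m⁻²·a⁻¹
Ordering by g·m⁻²·a⁻¹: carbon steel (293) > copper (13.6) > zinc (11.2)

["carbon steel", "copper", "zinc"]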